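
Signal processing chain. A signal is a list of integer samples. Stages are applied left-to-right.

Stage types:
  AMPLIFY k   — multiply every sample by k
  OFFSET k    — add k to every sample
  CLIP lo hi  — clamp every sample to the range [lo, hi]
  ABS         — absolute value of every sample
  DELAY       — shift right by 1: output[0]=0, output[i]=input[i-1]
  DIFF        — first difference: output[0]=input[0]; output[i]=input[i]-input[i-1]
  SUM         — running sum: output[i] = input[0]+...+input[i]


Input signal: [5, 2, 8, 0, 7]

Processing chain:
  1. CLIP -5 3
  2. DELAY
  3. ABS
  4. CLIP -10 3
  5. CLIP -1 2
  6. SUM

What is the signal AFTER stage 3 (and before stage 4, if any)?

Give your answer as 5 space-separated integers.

Input: [5, 2, 8, 0, 7]
Stage 1 (CLIP -5 3): clip(5,-5,3)=3, clip(2,-5,3)=2, clip(8,-5,3)=3, clip(0,-5,3)=0, clip(7,-5,3)=3 -> [3, 2, 3, 0, 3]
Stage 2 (DELAY): [0, 3, 2, 3, 0] = [0, 3, 2, 3, 0] -> [0, 3, 2, 3, 0]
Stage 3 (ABS): |0|=0, |3|=3, |2|=2, |3|=3, |0|=0 -> [0, 3, 2, 3, 0]

Answer: 0 3 2 3 0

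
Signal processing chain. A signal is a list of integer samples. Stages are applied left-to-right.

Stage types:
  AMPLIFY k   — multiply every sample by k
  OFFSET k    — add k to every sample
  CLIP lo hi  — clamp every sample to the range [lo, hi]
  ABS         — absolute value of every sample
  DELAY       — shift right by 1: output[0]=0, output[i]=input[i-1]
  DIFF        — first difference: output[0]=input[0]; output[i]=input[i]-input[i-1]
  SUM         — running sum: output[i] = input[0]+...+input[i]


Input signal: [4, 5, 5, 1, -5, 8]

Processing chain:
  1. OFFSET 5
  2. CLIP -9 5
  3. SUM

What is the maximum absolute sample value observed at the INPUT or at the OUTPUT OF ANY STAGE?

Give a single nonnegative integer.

Input: [4, 5, 5, 1, -5, 8] (max |s|=8)
Stage 1 (OFFSET 5): 4+5=9, 5+5=10, 5+5=10, 1+5=6, -5+5=0, 8+5=13 -> [9, 10, 10, 6, 0, 13] (max |s|=13)
Stage 2 (CLIP -9 5): clip(9,-9,5)=5, clip(10,-9,5)=5, clip(10,-9,5)=5, clip(6,-9,5)=5, clip(0,-9,5)=0, clip(13,-9,5)=5 -> [5, 5, 5, 5, 0, 5] (max |s|=5)
Stage 3 (SUM): sum[0..0]=5, sum[0..1]=10, sum[0..2]=15, sum[0..3]=20, sum[0..4]=20, sum[0..5]=25 -> [5, 10, 15, 20, 20, 25] (max |s|=25)
Overall max amplitude: 25

Answer: 25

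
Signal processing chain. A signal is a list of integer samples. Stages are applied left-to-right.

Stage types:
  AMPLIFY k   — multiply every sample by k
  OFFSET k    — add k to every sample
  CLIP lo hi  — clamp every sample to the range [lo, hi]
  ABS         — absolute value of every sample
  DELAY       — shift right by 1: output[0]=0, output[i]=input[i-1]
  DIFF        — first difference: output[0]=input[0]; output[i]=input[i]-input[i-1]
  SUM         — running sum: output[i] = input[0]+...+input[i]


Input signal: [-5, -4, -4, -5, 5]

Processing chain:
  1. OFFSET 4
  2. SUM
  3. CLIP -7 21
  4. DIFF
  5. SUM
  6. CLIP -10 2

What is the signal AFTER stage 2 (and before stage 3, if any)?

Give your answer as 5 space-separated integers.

Input: [-5, -4, -4, -5, 5]
Stage 1 (OFFSET 4): -5+4=-1, -4+4=0, -4+4=0, -5+4=-1, 5+4=9 -> [-1, 0, 0, -1, 9]
Stage 2 (SUM): sum[0..0]=-1, sum[0..1]=-1, sum[0..2]=-1, sum[0..3]=-2, sum[0..4]=7 -> [-1, -1, -1, -2, 7]

Answer: -1 -1 -1 -2 7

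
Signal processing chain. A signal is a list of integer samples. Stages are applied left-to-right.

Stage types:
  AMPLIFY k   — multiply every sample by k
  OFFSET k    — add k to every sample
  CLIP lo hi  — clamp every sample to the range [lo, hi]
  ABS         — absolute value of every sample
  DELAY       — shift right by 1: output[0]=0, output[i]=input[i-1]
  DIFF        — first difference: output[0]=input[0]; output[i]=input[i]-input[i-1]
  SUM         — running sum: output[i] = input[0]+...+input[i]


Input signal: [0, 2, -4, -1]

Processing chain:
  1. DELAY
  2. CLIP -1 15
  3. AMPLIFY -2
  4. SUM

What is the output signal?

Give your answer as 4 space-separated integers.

Answer: 0 0 -4 -2

Derivation:
Input: [0, 2, -4, -1]
Stage 1 (DELAY): [0, 0, 2, -4] = [0, 0, 2, -4] -> [0, 0, 2, -4]
Stage 2 (CLIP -1 15): clip(0,-1,15)=0, clip(0,-1,15)=0, clip(2,-1,15)=2, clip(-4,-1,15)=-1 -> [0, 0, 2, -1]
Stage 3 (AMPLIFY -2): 0*-2=0, 0*-2=0, 2*-2=-4, -1*-2=2 -> [0, 0, -4, 2]
Stage 4 (SUM): sum[0..0]=0, sum[0..1]=0, sum[0..2]=-4, sum[0..3]=-2 -> [0, 0, -4, -2]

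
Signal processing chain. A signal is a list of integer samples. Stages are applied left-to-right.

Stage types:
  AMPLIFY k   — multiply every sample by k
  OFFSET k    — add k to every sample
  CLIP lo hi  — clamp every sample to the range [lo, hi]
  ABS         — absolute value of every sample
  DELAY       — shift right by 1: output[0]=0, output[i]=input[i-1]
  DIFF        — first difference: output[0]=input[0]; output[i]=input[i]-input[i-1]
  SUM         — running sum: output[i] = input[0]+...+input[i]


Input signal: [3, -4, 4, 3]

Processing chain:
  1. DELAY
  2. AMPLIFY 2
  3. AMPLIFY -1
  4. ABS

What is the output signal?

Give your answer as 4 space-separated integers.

Answer: 0 6 8 8

Derivation:
Input: [3, -4, 4, 3]
Stage 1 (DELAY): [0, 3, -4, 4] = [0, 3, -4, 4] -> [0, 3, -4, 4]
Stage 2 (AMPLIFY 2): 0*2=0, 3*2=6, -4*2=-8, 4*2=8 -> [0, 6, -8, 8]
Stage 3 (AMPLIFY -1): 0*-1=0, 6*-1=-6, -8*-1=8, 8*-1=-8 -> [0, -6, 8, -8]
Stage 4 (ABS): |0|=0, |-6|=6, |8|=8, |-8|=8 -> [0, 6, 8, 8]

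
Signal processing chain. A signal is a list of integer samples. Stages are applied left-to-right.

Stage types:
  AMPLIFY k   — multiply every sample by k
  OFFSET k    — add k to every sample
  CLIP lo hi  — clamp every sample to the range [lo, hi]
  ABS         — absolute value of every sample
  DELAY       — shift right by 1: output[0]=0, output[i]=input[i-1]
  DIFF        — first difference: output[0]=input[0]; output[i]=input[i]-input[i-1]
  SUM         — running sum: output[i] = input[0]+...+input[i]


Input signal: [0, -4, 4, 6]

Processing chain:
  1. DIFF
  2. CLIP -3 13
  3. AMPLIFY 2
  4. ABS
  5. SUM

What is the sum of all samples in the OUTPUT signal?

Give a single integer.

Answer: 54

Derivation:
Input: [0, -4, 4, 6]
Stage 1 (DIFF): s[0]=0, -4-0=-4, 4--4=8, 6-4=2 -> [0, -4, 8, 2]
Stage 2 (CLIP -3 13): clip(0,-3,13)=0, clip(-4,-3,13)=-3, clip(8,-3,13)=8, clip(2,-3,13)=2 -> [0, -3, 8, 2]
Stage 3 (AMPLIFY 2): 0*2=0, -3*2=-6, 8*2=16, 2*2=4 -> [0, -6, 16, 4]
Stage 4 (ABS): |0|=0, |-6|=6, |16|=16, |4|=4 -> [0, 6, 16, 4]
Stage 5 (SUM): sum[0..0]=0, sum[0..1]=6, sum[0..2]=22, sum[0..3]=26 -> [0, 6, 22, 26]
Output sum: 54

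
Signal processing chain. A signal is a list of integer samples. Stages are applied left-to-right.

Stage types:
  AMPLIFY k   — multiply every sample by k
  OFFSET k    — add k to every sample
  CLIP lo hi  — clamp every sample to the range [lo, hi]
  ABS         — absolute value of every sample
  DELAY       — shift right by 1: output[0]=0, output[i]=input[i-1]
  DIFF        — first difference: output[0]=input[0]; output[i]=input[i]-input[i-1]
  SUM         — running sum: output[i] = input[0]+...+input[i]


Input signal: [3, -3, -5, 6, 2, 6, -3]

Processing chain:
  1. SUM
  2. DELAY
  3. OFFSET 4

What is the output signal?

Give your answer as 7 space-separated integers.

Answer: 4 7 4 -1 5 7 13

Derivation:
Input: [3, -3, -5, 6, 2, 6, -3]
Stage 1 (SUM): sum[0..0]=3, sum[0..1]=0, sum[0..2]=-5, sum[0..3]=1, sum[0..4]=3, sum[0..5]=9, sum[0..6]=6 -> [3, 0, -5, 1, 3, 9, 6]
Stage 2 (DELAY): [0, 3, 0, -5, 1, 3, 9] = [0, 3, 0, -5, 1, 3, 9] -> [0, 3, 0, -5, 1, 3, 9]
Stage 3 (OFFSET 4): 0+4=4, 3+4=7, 0+4=4, -5+4=-1, 1+4=5, 3+4=7, 9+4=13 -> [4, 7, 4, -1, 5, 7, 13]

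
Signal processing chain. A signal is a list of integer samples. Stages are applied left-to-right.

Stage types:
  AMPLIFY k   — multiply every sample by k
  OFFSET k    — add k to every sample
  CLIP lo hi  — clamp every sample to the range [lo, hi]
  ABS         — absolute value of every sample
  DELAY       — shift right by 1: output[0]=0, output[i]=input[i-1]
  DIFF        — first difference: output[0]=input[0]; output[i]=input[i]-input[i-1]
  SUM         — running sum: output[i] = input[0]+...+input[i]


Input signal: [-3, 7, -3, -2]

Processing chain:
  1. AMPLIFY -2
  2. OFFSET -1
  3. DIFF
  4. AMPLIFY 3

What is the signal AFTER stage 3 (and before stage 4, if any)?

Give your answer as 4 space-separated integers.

Answer: 5 -20 20 -2

Derivation:
Input: [-3, 7, -3, -2]
Stage 1 (AMPLIFY -2): -3*-2=6, 7*-2=-14, -3*-2=6, -2*-2=4 -> [6, -14, 6, 4]
Stage 2 (OFFSET -1): 6+-1=5, -14+-1=-15, 6+-1=5, 4+-1=3 -> [5, -15, 5, 3]
Stage 3 (DIFF): s[0]=5, -15-5=-20, 5--15=20, 3-5=-2 -> [5, -20, 20, -2]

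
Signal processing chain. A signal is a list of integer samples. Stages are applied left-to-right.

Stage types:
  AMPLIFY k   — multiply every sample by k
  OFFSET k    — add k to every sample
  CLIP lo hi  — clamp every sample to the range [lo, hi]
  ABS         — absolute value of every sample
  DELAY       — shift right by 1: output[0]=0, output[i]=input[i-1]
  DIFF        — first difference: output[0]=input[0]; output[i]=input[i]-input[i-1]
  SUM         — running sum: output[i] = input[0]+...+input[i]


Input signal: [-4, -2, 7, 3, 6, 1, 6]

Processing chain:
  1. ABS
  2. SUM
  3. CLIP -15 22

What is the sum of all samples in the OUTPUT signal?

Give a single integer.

Input: [-4, -2, 7, 3, 6, 1, 6]
Stage 1 (ABS): |-4|=4, |-2|=2, |7|=7, |3|=3, |6|=6, |1|=1, |6|=6 -> [4, 2, 7, 3, 6, 1, 6]
Stage 2 (SUM): sum[0..0]=4, sum[0..1]=6, sum[0..2]=13, sum[0..3]=16, sum[0..4]=22, sum[0..5]=23, sum[0..6]=29 -> [4, 6, 13, 16, 22, 23, 29]
Stage 3 (CLIP -15 22): clip(4,-15,22)=4, clip(6,-15,22)=6, clip(13,-15,22)=13, clip(16,-15,22)=16, clip(22,-15,22)=22, clip(23,-15,22)=22, clip(29,-15,22)=22 -> [4, 6, 13, 16, 22, 22, 22]
Output sum: 105

Answer: 105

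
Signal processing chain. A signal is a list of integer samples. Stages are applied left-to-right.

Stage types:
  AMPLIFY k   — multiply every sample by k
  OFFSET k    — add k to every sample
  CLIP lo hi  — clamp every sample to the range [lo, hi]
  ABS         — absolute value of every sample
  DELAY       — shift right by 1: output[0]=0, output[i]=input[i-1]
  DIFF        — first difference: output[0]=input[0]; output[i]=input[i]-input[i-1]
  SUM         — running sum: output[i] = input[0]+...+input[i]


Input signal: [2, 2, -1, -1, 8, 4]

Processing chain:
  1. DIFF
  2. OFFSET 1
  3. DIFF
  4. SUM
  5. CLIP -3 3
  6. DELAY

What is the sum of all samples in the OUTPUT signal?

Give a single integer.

Answer: 6

Derivation:
Input: [2, 2, -1, -1, 8, 4]
Stage 1 (DIFF): s[0]=2, 2-2=0, -1-2=-3, -1--1=0, 8--1=9, 4-8=-4 -> [2, 0, -3, 0, 9, -4]
Stage 2 (OFFSET 1): 2+1=3, 0+1=1, -3+1=-2, 0+1=1, 9+1=10, -4+1=-3 -> [3, 1, -2, 1, 10, -3]
Stage 3 (DIFF): s[0]=3, 1-3=-2, -2-1=-3, 1--2=3, 10-1=9, -3-10=-13 -> [3, -2, -3, 3, 9, -13]
Stage 4 (SUM): sum[0..0]=3, sum[0..1]=1, sum[0..2]=-2, sum[0..3]=1, sum[0..4]=10, sum[0..5]=-3 -> [3, 1, -2, 1, 10, -3]
Stage 5 (CLIP -3 3): clip(3,-3,3)=3, clip(1,-3,3)=1, clip(-2,-3,3)=-2, clip(1,-3,3)=1, clip(10,-3,3)=3, clip(-3,-3,3)=-3 -> [3, 1, -2, 1, 3, -3]
Stage 6 (DELAY): [0, 3, 1, -2, 1, 3] = [0, 3, 1, -2, 1, 3] -> [0, 3, 1, -2, 1, 3]
Output sum: 6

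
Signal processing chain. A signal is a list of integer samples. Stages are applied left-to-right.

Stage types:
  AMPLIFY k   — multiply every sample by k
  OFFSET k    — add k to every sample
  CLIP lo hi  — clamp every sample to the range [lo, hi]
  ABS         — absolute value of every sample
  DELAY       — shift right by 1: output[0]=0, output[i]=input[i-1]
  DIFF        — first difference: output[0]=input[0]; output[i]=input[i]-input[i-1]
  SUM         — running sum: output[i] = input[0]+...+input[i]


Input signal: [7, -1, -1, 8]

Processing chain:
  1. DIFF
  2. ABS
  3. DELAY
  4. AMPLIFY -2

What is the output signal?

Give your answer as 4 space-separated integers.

Input: [7, -1, -1, 8]
Stage 1 (DIFF): s[0]=7, -1-7=-8, -1--1=0, 8--1=9 -> [7, -8, 0, 9]
Stage 2 (ABS): |7|=7, |-8|=8, |0|=0, |9|=9 -> [7, 8, 0, 9]
Stage 3 (DELAY): [0, 7, 8, 0] = [0, 7, 8, 0] -> [0, 7, 8, 0]
Stage 4 (AMPLIFY -2): 0*-2=0, 7*-2=-14, 8*-2=-16, 0*-2=0 -> [0, -14, -16, 0]

Answer: 0 -14 -16 0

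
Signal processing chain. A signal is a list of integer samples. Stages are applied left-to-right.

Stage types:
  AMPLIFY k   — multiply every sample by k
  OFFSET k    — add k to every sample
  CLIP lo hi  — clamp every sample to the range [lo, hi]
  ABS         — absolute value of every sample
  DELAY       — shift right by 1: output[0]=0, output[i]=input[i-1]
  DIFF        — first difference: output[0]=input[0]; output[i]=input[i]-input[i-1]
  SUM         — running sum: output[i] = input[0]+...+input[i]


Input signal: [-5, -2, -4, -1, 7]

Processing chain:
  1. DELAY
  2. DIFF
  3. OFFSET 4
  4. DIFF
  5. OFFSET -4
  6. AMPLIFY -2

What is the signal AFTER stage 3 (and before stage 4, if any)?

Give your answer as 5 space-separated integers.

Input: [-5, -2, -4, -1, 7]
Stage 1 (DELAY): [0, -5, -2, -4, -1] = [0, -5, -2, -4, -1] -> [0, -5, -2, -4, -1]
Stage 2 (DIFF): s[0]=0, -5-0=-5, -2--5=3, -4--2=-2, -1--4=3 -> [0, -5, 3, -2, 3]
Stage 3 (OFFSET 4): 0+4=4, -5+4=-1, 3+4=7, -2+4=2, 3+4=7 -> [4, -1, 7, 2, 7]

Answer: 4 -1 7 2 7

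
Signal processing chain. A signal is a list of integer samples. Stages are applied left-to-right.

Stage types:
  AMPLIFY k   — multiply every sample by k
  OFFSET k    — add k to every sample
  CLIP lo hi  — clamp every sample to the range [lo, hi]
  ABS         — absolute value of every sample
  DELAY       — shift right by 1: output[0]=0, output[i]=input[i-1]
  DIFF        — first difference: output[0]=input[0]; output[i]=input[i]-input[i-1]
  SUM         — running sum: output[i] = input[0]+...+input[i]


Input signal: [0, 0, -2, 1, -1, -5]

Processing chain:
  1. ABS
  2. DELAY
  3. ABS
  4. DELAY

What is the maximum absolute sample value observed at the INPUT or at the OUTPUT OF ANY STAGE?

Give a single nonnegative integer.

Input: [0, 0, -2, 1, -1, -5] (max |s|=5)
Stage 1 (ABS): |0|=0, |0|=0, |-2|=2, |1|=1, |-1|=1, |-5|=5 -> [0, 0, 2, 1, 1, 5] (max |s|=5)
Stage 2 (DELAY): [0, 0, 0, 2, 1, 1] = [0, 0, 0, 2, 1, 1] -> [0, 0, 0, 2, 1, 1] (max |s|=2)
Stage 3 (ABS): |0|=0, |0|=0, |0|=0, |2|=2, |1|=1, |1|=1 -> [0, 0, 0, 2, 1, 1] (max |s|=2)
Stage 4 (DELAY): [0, 0, 0, 0, 2, 1] = [0, 0, 0, 0, 2, 1] -> [0, 0, 0, 0, 2, 1] (max |s|=2)
Overall max amplitude: 5

Answer: 5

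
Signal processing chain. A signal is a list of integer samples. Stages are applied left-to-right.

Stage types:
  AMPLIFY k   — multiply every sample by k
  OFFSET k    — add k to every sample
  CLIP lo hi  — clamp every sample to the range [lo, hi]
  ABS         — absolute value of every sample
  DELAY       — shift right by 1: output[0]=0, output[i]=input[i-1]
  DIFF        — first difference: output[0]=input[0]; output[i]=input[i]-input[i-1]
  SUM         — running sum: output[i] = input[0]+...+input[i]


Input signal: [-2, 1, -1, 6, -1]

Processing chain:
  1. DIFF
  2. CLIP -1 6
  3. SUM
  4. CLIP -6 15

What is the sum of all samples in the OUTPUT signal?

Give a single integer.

Input: [-2, 1, -1, 6, -1]
Stage 1 (DIFF): s[0]=-2, 1--2=3, -1-1=-2, 6--1=7, -1-6=-7 -> [-2, 3, -2, 7, -7]
Stage 2 (CLIP -1 6): clip(-2,-1,6)=-1, clip(3,-1,6)=3, clip(-2,-1,6)=-1, clip(7,-1,6)=6, clip(-7,-1,6)=-1 -> [-1, 3, -1, 6, -1]
Stage 3 (SUM): sum[0..0]=-1, sum[0..1]=2, sum[0..2]=1, sum[0..3]=7, sum[0..4]=6 -> [-1, 2, 1, 7, 6]
Stage 4 (CLIP -6 15): clip(-1,-6,15)=-1, clip(2,-6,15)=2, clip(1,-6,15)=1, clip(7,-6,15)=7, clip(6,-6,15)=6 -> [-1, 2, 1, 7, 6]
Output sum: 15

Answer: 15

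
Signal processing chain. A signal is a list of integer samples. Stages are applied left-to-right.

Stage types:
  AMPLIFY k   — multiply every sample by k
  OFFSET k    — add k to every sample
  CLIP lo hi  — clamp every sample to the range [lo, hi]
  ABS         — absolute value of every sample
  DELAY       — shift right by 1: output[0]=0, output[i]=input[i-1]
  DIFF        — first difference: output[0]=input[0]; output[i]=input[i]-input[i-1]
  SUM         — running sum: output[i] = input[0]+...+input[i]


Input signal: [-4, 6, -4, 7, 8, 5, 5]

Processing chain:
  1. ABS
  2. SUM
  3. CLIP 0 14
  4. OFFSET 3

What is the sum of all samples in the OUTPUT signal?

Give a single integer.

Answer: 105

Derivation:
Input: [-4, 6, -4, 7, 8, 5, 5]
Stage 1 (ABS): |-4|=4, |6|=6, |-4|=4, |7|=7, |8|=8, |5|=5, |5|=5 -> [4, 6, 4, 7, 8, 5, 5]
Stage 2 (SUM): sum[0..0]=4, sum[0..1]=10, sum[0..2]=14, sum[0..3]=21, sum[0..4]=29, sum[0..5]=34, sum[0..6]=39 -> [4, 10, 14, 21, 29, 34, 39]
Stage 3 (CLIP 0 14): clip(4,0,14)=4, clip(10,0,14)=10, clip(14,0,14)=14, clip(21,0,14)=14, clip(29,0,14)=14, clip(34,0,14)=14, clip(39,0,14)=14 -> [4, 10, 14, 14, 14, 14, 14]
Stage 4 (OFFSET 3): 4+3=7, 10+3=13, 14+3=17, 14+3=17, 14+3=17, 14+3=17, 14+3=17 -> [7, 13, 17, 17, 17, 17, 17]
Output sum: 105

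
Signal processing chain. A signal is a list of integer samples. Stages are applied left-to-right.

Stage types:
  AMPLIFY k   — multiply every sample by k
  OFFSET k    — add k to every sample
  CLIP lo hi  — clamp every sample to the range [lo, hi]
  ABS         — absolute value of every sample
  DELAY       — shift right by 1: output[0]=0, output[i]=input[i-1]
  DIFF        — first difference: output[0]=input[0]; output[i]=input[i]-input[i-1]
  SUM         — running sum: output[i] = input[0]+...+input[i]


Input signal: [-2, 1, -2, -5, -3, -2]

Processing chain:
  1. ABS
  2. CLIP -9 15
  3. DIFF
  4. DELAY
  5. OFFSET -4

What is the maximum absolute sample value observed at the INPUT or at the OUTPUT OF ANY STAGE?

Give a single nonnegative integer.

Input: [-2, 1, -2, -5, -3, -2] (max |s|=5)
Stage 1 (ABS): |-2|=2, |1|=1, |-2|=2, |-5|=5, |-3|=3, |-2|=2 -> [2, 1, 2, 5, 3, 2] (max |s|=5)
Stage 2 (CLIP -9 15): clip(2,-9,15)=2, clip(1,-9,15)=1, clip(2,-9,15)=2, clip(5,-9,15)=5, clip(3,-9,15)=3, clip(2,-9,15)=2 -> [2, 1, 2, 5, 3, 2] (max |s|=5)
Stage 3 (DIFF): s[0]=2, 1-2=-1, 2-1=1, 5-2=3, 3-5=-2, 2-3=-1 -> [2, -1, 1, 3, -2, -1] (max |s|=3)
Stage 4 (DELAY): [0, 2, -1, 1, 3, -2] = [0, 2, -1, 1, 3, -2] -> [0, 2, -1, 1, 3, -2] (max |s|=3)
Stage 5 (OFFSET -4): 0+-4=-4, 2+-4=-2, -1+-4=-5, 1+-4=-3, 3+-4=-1, -2+-4=-6 -> [-4, -2, -5, -3, -1, -6] (max |s|=6)
Overall max amplitude: 6

Answer: 6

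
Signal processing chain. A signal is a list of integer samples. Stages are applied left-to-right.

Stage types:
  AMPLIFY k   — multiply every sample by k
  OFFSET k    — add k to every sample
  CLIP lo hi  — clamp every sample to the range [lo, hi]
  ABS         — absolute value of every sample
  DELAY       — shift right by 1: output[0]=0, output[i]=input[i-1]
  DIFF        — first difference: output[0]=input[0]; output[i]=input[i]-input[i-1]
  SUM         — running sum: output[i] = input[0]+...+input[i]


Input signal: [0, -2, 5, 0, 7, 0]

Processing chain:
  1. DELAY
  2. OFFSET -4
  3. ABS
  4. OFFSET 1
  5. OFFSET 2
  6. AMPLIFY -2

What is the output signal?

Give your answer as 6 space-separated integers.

Answer: -14 -14 -18 -8 -14 -12

Derivation:
Input: [0, -2, 5, 0, 7, 0]
Stage 1 (DELAY): [0, 0, -2, 5, 0, 7] = [0, 0, -2, 5, 0, 7] -> [0, 0, -2, 5, 0, 7]
Stage 2 (OFFSET -4): 0+-4=-4, 0+-4=-4, -2+-4=-6, 5+-4=1, 0+-4=-4, 7+-4=3 -> [-4, -4, -6, 1, -4, 3]
Stage 3 (ABS): |-4|=4, |-4|=4, |-6|=6, |1|=1, |-4|=4, |3|=3 -> [4, 4, 6, 1, 4, 3]
Stage 4 (OFFSET 1): 4+1=5, 4+1=5, 6+1=7, 1+1=2, 4+1=5, 3+1=4 -> [5, 5, 7, 2, 5, 4]
Stage 5 (OFFSET 2): 5+2=7, 5+2=7, 7+2=9, 2+2=4, 5+2=7, 4+2=6 -> [7, 7, 9, 4, 7, 6]
Stage 6 (AMPLIFY -2): 7*-2=-14, 7*-2=-14, 9*-2=-18, 4*-2=-8, 7*-2=-14, 6*-2=-12 -> [-14, -14, -18, -8, -14, -12]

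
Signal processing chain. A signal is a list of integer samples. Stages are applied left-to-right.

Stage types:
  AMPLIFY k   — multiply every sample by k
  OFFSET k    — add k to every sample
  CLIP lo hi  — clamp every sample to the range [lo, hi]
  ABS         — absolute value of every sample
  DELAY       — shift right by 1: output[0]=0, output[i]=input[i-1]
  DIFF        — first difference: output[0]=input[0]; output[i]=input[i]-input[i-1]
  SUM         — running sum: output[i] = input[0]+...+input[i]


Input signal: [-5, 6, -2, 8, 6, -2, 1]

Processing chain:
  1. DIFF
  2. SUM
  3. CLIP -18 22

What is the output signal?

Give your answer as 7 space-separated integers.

Input: [-5, 6, -2, 8, 6, -2, 1]
Stage 1 (DIFF): s[0]=-5, 6--5=11, -2-6=-8, 8--2=10, 6-8=-2, -2-6=-8, 1--2=3 -> [-5, 11, -8, 10, -2, -8, 3]
Stage 2 (SUM): sum[0..0]=-5, sum[0..1]=6, sum[0..2]=-2, sum[0..3]=8, sum[0..4]=6, sum[0..5]=-2, sum[0..6]=1 -> [-5, 6, -2, 8, 6, -2, 1]
Stage 3 (CLIP -18 22): clip(-5,-18,22)=-5, clip(6,-18,22)=6, clip(-2,-18,22)=-2, clip(8,-18,22)=8, clip(6,-18,22)=6, clip(-2,-18,22)=-2, clip(1,-18,22)=1 -> [-5, 6, -2, 8, 6, -2, 1]

Answer: -5 6 -2 8 6 -2 1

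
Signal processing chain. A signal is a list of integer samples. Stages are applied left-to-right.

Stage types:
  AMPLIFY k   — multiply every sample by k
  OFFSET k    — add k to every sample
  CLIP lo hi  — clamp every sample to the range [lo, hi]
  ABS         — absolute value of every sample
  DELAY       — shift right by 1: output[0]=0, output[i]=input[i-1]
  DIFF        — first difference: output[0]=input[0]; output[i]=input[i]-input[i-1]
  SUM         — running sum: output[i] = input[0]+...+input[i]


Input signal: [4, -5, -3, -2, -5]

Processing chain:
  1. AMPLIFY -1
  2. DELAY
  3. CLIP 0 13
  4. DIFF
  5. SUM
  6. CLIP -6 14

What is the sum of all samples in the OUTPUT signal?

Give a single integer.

Answer: 10

Derivation:
Input: [4, -5, -3, -2, -5]
Stage 1 (AMPLIFY -1): 4*-1=-4, -5*-1=5, -3*-1=3, -2*-1=2, -5*-1=5 -> [-4, 5, 3, 2, 5]
Stage 2 (DELAY): [0, -4, 5, 3, 2] = [0, -4, 5, 3, 2] -> [0, -4, 5, 3, 2]
Stage 3 (CLIP 0 13): clip(0,0,13)=0, clip(-4,0,13)=0, clip(5,0,13)=5, clip(3,0,13)=3, clip(2,0,13)=2 -> [0, 0, 5, 3, 2]
Stage 4 (DIFF): s[0]=0, 0-0=0, 5-0=5, 3-5=-2, 2-3=-1 -> [0, 0, 5, -2, -1]
Stage 5 (SUM): sum[0..0]=0, sum[0..1]=0, sum[0..2]=5, sum[0..3]=3, sum[0..4]=2 -> [0, 0, 5, 3, 2]
Stage 6 (CLIP -6 14): clip(0,-6,14)=0, clip(0,-6,14)=0, clip(5,-6,14)=5, clip(3,-6,14)=3, clip(2,-6,14)=2 -> [0, 0, 5, 3, 2]
Output sum: 10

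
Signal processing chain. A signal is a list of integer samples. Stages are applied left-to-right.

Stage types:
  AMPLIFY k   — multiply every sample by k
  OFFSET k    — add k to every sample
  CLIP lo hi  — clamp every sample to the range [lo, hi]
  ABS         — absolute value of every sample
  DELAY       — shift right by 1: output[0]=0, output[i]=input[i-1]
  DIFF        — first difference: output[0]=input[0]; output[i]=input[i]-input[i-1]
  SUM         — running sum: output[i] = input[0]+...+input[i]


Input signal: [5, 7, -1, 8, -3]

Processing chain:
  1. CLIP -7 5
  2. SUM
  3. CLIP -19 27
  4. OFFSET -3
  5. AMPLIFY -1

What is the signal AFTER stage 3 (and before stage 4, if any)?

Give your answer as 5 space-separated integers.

Answer: 5 10 9 14 11

Derivation:
Input: [5, 7, -1, 8, -3]
Stage 1 (CLIP -7 5): clip(5,-7,5)=5, clip(7,-7,5)=5, clip(-1,-7,5)=-1, clip(8,-7,5)=5, clip(-3,-7,5)=-3 -> [5, 5, -1, 5, -3]
Stage 2 (SUM): sum[0..0]=5, sum[0..1]=10, sum[0..2]=9, sum[0..3]=14, sum[0..4]=11 -> [5, 10, 9, 14, 11]
Stage 3 (CLIP -19 27): clip(5,-19,27)=5, clip(10,-19,27)=10, clip(9,-19,27)=9, clip(14,-19,27)=14, clip(11,-19,27)=11 -> [5, 10, 9, 14, 11]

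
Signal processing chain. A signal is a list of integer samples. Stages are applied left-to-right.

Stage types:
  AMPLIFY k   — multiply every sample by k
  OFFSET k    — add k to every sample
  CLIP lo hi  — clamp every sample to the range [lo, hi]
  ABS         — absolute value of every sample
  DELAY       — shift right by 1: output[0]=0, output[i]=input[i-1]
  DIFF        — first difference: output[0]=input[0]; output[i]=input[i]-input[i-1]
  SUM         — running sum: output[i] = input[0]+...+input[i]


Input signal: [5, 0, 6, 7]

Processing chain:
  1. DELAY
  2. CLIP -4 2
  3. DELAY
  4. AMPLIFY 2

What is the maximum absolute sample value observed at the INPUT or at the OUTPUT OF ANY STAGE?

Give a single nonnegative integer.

Answer: 7

Derivation:
Input: [5, 0, 6, 7] (max |s|=7)
Stage 1 (DELAY): [0, 5, 0, 6] = [0, 5, 0, 6] -> [0, 5, 0, 6] (max |s|=6)
Stage 2 (CLIP -4 2): clip(0,-4,2)=0, clip(5,-4,2)=2, clip(0,-4,2)=0, clip(6,-4,2)=2 -> [0, 2, 0, 2] (max |s|=2)
Stage 3 (DELAY): [0, 0, 2, 0] = [0, 0, 2, 0] -> [0, 0, 2, 0] (max |s|=2)
Stage 4 (AMPLIFY 2): 0*2=0, 0*2=0, 2*2=4, 0*2=0 -> [0, 0, 4, 0] (max |s|=4)
Overall max amplitude: 7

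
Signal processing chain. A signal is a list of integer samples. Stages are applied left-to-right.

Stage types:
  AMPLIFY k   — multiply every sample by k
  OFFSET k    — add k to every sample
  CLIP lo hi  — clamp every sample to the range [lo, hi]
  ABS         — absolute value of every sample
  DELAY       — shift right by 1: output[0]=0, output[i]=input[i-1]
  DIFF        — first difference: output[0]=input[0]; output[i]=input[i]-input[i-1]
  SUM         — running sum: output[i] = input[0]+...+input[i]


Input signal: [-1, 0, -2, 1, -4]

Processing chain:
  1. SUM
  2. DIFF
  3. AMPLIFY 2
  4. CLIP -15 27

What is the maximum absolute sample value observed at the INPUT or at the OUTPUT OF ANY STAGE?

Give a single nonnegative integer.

Answer: 8

Derivation:
Input: [-1, 0, -2, 1, -4] (max |s|=4)
Stage 1 (SUM): sum[0..0]=-1, sum[0..1]=-1, sum[0..2]=-3, sum[0..3]=-2, sum[0..4]=-6 -> [-1, -1, -3, -2, -6] (max |s|=6)
Stage 2 (DIFF): s[0]=-1, -1--1=0, -3--1=-2, -2--3=1, -6--2=-4 -> [-1, 0, -2, 1, -4] (max |s|=4)
Stage 3 (AMPLIFY 2): -1*2=-2, 0*2=0, -2*2=-4, 1*2=2, -4*2=-8 -> [-2, 0, -4, 2, -8] (max |s|=8)
Stage 4 (CLIP -15 27): clip(-2,-15,27)=-2, clip(0,-15,27)=0, clip(-4,-15,27)=-4, clip(2,-15,27)=2, clip(-8,-15,27)=-8 -> [-2, 0, -4, 2, -8] (max |s|=8)
Overall max amplitude: 8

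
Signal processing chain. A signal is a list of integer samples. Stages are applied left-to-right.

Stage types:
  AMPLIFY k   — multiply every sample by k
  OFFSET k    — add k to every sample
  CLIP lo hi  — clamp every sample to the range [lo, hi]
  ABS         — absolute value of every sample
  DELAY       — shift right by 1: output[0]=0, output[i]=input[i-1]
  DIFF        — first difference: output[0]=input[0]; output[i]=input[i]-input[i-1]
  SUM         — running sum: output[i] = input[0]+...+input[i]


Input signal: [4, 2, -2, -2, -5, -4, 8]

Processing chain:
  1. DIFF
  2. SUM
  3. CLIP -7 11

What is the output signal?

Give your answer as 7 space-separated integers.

Answer: 4 2 -2 -2 -5 -4 8

Derivation:
Input: [4, 2, -2, -2, -5, -4, 8]
Stage 1 (DIFF): s[0]=4, 2-4=-2, -2-2=-4, -2--2=0, -5--2=-3, -4--5=1, 8--4=12 -> [4, -2, -4, 0, -3, 1, 12]
Stage 2 (SUM): sum[0..0]=4, sum[0..1]=2, sum[0..2]=-2, sum[0..3]=-2, sum[0..4]=-5, sum[0..5]=-4, sum[0..6]=8 -> [4, 2, -2, -2, -5, -4, 8]
Stage 3 (CLIP -7 11): clip(4,-7,11)=4, clip(2,-7,11)=2, clip(-2,-7,11)=-2, clip(-2,-7,11)=-2, clip(-5,-7,11)=-5, clip(-4,-7,11)=-4, clip(8,-7,11)=8 -> [4, 2, -2, -2, -5, -4, 8]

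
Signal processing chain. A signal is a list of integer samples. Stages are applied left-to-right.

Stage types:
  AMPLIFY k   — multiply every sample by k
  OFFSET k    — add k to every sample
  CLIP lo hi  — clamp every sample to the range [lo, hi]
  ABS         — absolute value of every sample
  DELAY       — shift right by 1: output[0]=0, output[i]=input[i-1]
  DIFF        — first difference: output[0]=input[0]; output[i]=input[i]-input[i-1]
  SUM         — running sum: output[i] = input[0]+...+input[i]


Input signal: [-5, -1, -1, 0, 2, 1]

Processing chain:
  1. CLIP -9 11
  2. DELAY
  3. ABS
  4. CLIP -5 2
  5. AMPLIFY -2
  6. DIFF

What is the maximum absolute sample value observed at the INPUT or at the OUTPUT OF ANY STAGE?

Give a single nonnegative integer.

Answer: 5

Derivation:
Input: [-5, -1, -1, 0, 2, 1] (max |s|=5)
Stage 1 (CLIP -9 11): clip(-5,-9,11)=-5, clip(-1,-9,11)=-1, clip(-1,-9,11)=-1, clip(0,-9,11)=0, clip(2,-9,11)=2, clip(1,-9,11)=1 -> [-5, -1, -1, 0, 2, 1] (max |s|=5)
Stage 2 (DELAY): [0, -5, -1, -1, 0, 2] = [0, -5, -1, -1, 0, 2] -> [0, -5, -1, -1, 0, 2] (max |s|=5)
Stage 3 (ABS): |0|=0, |-5|=5, |-1|=1, |-1|=1, |0|=0, |2|=2 -> [0, 5, 1, 1, 0, 2] (max |s|=5)
Stage 4 (CLIP -5 2): clip(0,-5,2)=0, clip(5,-5,2)=2, clip(1,-5,2)=1, clip(1,-5,2)=1, clip(0,-5,2)=0, clip(2,-5,2)=2 -> [0, 2, 1, 1, 0, 2] (max |s|=2)
Stage 5 (AMPLIFY -2): 0*-2=0, 2*-2=-4, 1*-2=-2, 1*-2=-2, 0*-2=0, 2*-2=-4 -> [0, -4, -2, -2, 0, -4] (max |s|=4)
Stage 6 (DIFF): s[0]=0, -4-0=-4, -2--4=2, -2--2=0, 0--2=2, -4-0=-4 -> [0, -4, 2, 0, 2, -4] (max |s|=4)
Overall max amplitude: 5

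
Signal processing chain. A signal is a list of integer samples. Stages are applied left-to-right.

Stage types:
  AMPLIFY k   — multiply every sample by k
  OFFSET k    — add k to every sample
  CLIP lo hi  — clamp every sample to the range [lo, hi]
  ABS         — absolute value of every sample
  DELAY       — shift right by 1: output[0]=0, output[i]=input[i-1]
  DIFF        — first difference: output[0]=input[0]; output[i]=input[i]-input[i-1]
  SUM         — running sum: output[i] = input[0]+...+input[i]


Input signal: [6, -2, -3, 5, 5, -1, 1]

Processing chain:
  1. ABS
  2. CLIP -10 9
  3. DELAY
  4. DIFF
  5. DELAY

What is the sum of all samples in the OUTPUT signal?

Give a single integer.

Input: [6, -2, -3, 5, 5, -1, 1]
Stage 1 (ABS): |6|=6, |-2|=2, |-3|=3, |5|=5, |5|=5, |-1|=1, |1|=1 -> [6, 2, 3, 5, 5, 1, 1]
Stage 2 (CLIP -10 9): clip(6,-10,9)=6, clip(2,-10,9)=2, clip(3,-10,9)=3, clip(5,-10,9)=5, clip(5,-10,9)=5, clip(1,-10,9)=1, clip(1,-10,9)=1 -> [6, 2, 3, 5, 5, 1, 1]
Stage 3 (DELAY): [0, 6, 2, 3, 5, 5, 1] = [0, 6, 2, 3, 5, 5, 1] -> [0, 6, 2, 3, 5, 5, 1]
Stage 4 (DIFF): s[0]=0, 6-0=6, 2-6=-4, 3-2=1, 5-3=2, 5-5=0, 1-5=-4 -> [0, 6, -4, 1, 2, 0, -4]
Stage 5 (DELAY): [0, 0, 6, -4, 1, 2, 0] = [0, 0, 6, -4, 1, 2, 0] -> [0, 0, 6, -4, 1, 2, 0]
Output sum: 5

Answer: 5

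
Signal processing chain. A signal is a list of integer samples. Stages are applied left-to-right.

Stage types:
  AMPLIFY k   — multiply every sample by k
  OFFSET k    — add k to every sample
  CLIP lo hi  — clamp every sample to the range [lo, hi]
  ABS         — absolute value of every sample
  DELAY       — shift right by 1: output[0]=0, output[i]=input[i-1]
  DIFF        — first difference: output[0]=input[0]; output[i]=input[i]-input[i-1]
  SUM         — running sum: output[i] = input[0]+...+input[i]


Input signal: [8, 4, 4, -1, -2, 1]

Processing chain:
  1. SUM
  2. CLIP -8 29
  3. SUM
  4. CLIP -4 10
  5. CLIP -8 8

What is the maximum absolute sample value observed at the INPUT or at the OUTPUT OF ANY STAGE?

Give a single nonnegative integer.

Answer: 78

Derivation:
Input: [8, 4, 4, -1, -2, 1] (max |s|=8)
Stage 1 (SUM): sum[0..0]=8, sum[0..1]=12, sum[0..2]=16, sum[0..3]=15, sum[0..4]=13, sum[0..5]=14 -> [8, 12, 16, 15, 13, 14] (max |s|=16)
Stage 2 (CLIP -8 29): clip(8,-8,29)=8, clip(12,-8,29)=12, clip(16,-8,29)=16, clip(15,-8,29)=15, clip(13,-8,29)=13, clip(14,-8,29)=14 -> [8, 12, 16, 15, 13, 14] (max |s|=16)
Stage 3 (SUM): sum[0..0]=8, sum[0..1]=20, sum[0..2]=36, sum[0..3]=51, sum[0..4]=64, sum[0..5]=78 -> [8, 20, 36, 51, 64, 78] (max |s|=78)
Stage 4 (CLIP -4 10): clip(8,-4,10)=8, clip(20,-4,10)=10, clip(36,-4,10)=10, clip(51,-4,10)=10, clip(64,-4,10)=10, clip(78,-4,10)=10 -> [8, 10, 10, 10, 10, 10] (max |s|=10)
Stage 5 (CLIP -8 8): clip(8,-8,8)=8, clip(10,-8,8)=8, clip(10,-8,8)=8, clip(10,-8,8)=8, clip(10,-8,8)=8, clip(10,-8,8)=8 -> [8, 8, 8, 8, 8, 8] (max |s|=8)
Overall max amplitude: 78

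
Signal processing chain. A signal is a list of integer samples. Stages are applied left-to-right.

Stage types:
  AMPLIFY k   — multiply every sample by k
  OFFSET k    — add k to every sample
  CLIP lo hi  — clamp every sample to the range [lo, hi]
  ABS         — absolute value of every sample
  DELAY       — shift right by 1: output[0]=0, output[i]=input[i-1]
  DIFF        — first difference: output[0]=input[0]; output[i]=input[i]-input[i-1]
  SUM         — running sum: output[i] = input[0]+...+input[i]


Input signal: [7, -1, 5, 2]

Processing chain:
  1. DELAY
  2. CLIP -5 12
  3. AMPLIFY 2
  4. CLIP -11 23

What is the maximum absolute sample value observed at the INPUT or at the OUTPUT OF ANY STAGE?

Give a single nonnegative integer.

Input: [7, -1, 5, 2] (max |s|=7)
Stage 1 (DELAY): [0, 7, -1, 5] = [0, 7, -1, 5] -> [0, 7, -1, 5] (max |s|=7)
Stage 2 (CLIP -5 12): clip(0,-5,12)=0, clip(7,-5,12)=7, clip(-1,-5,12)=-1, clip(5,-5,12)=5 -> [0, 7, -1, 5] (max |s|=7)
Stage 3 (AMPLIFY 2): 0*2=0, 7*2=14, -1*2=-2, 5*2=10 -> [0, 14, -2, 10] (max |s|=14)
Stage 4 (CLIP -11 23): clip(0,-11,23)=0, clip(14,-11,23)=14, clip(-2,-11,23)=-2, clip(10,-11,23)=10 -> [0, 14, -2, 10] (max |s|=14)
Overall max amplitude: 14

Answer: 14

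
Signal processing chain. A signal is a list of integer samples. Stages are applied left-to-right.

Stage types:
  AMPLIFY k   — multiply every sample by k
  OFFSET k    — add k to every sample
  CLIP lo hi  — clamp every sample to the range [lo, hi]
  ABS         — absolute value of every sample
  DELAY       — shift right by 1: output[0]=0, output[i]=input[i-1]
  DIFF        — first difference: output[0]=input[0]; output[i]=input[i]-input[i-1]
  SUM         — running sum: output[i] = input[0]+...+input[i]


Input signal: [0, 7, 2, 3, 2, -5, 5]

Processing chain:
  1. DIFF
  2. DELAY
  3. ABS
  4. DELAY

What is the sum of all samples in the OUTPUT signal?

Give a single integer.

Input: [0, 7, 2, 3, 2, -5, 5]
Stage 1 (DIFF): s[0]=0, 7-0=7, 2-7=-5, 3-2=1, 2-3=-1, -5-2=-7, 5--5=10 -> [0, 7, -5, 1, -1, -7, 10]
Stage 2 (DELAY): [0, 0, 7, -5, 1, -1, -7] = [0, 0, 7, -5, 1, -1, -7] -> [0, 0, 7, -5, 1, -1, -7]
Stage 3 (ABS): |0|=0, |0|=0, |7|=7, |-5|=5, |1|=1, |-1|=1, |-7|=7 -> [0, 0, 7, 5, 1, 1, 7]
Stage 4 (DELAY): [0, 0, 0, 7, 5, 1, 1] = [0, 0, 0, 7, 5, 1, 1] -> [0, 0, 0, 7, 5, 1, 1]
Output sum: 14

Answer: 14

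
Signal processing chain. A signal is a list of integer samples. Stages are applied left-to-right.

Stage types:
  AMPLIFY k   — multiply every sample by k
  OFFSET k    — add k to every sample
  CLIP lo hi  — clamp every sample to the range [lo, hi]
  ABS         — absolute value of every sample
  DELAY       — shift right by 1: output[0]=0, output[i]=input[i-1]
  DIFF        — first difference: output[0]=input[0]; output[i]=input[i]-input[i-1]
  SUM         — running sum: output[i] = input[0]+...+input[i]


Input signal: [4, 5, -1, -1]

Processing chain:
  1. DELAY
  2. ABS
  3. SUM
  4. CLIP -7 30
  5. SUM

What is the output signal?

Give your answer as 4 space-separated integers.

Answer: 0 4 13 23

Derivation:
Input: [4, 5, -1, -1]
Stage 1 (DELAY): [0, 4, 5, -1] = [0, 4, 5, -1] -> [0, 4, 5, -1]
Stage 2 (ABS): |0|=0, |4|=4, |5|=5, |-1|=1 -> [0, 4, 5, 1]
Stage 3 (SUM): sum[0..0]=0, sum[0..1]=4, sum[0..2]=9, sum[0..3]=10 -> [0, 4, 9, 10]
Stage 4 (CLIP -7 30): clip(0,-7,30)=0, clip(4,-7,30)=4, clip(9,-7,30)=9, clip(10,-7,30)=10 -> [0, 4, 9, 10]
Stage 5 (SUM): sum[0..0]=0, sum[0..1]=4, sum[0..2]=13, sum[0..3]=23 -> [0, 4, 13, 23]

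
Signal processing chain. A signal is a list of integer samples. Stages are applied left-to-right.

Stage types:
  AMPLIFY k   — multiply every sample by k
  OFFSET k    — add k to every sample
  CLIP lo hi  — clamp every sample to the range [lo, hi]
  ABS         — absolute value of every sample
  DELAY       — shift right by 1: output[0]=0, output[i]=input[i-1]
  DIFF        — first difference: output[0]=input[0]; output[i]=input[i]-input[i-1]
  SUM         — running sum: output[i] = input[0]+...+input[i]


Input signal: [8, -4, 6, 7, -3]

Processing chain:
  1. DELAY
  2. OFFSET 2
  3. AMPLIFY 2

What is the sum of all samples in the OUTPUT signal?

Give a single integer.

Answer: 54

Derivation:
Input: [8, -4, 6, 7, -3]
Stage 1 (DELAY): [0, 8, -4, 6, 7] = [0, 8, -4, 6, 7] -> [0, 8, -4, 6, 7]
Stage 2 (OFFSET 2): 0+2=2, 8+2=10, -4+2=-2, 6+2=8, 7+2=9 -> [2, 10, -2, 8, 9]
Stage 3 (AMPLIFY 2): 2*2=4, 10*2=20, -2*2=-4, 8*2=16, 9*2=18 -> [4, 20, -4, 16, 18]
Output sum: 54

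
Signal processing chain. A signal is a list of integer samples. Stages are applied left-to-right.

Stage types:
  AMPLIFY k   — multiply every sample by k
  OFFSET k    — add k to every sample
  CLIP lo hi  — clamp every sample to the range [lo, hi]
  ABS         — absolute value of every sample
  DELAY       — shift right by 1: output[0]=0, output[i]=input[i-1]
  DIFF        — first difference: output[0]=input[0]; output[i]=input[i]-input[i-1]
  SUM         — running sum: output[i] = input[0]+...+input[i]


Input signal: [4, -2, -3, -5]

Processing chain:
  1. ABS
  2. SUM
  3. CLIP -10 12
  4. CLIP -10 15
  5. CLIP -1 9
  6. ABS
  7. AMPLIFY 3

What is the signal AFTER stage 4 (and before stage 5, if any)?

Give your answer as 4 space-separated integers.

Answer: 4 6 9 12

Derivation:
Input: [4, -2, -3, -5]
Stage 1 (ABS): |4|=4, |-2|=2, |-3|=3, |-5|=5 -> [4, 2, 3, 5]
Stage 2 (SUM): sum[0..0]=4, sum[0..1]=6, sum[0..2]=9, sum[0..3]=14 -> [4, 6, 9, 14]
Stage 3 (CLIP -10 12): clip(4,-10,12)=4, clip(6,-10,12)=6, clip(9,-10,12)=9, clip(14,-10,12)=12 -> [4, 6, 9, 12]
Stage 4 (CLIP -10 15): clip(4,-10,15)=4, clip(6,-10,15)=6, clip(9,-10,15)=9, clip(12,-10,15)=12 -> [4, 6, 9, 12]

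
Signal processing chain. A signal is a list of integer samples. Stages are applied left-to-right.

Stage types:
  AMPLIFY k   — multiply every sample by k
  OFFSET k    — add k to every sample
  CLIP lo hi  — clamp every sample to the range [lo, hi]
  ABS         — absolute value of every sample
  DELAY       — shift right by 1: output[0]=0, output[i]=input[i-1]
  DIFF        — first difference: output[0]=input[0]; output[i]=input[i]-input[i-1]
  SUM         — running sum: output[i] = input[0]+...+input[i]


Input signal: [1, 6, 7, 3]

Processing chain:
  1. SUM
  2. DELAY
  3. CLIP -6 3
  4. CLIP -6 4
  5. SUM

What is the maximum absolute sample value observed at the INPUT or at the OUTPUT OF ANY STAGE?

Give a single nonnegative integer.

Input: [1, 6, 7, 3] (max |s|=7)
Stage 1 (SUM): sum[0..0]=1, sum[0..1]=7, sum[0..2]=14, sum[0..3]=17 -> [1, 7, 14, 17] (max |s|=17)
Stage 2 (DELAY): [0, 1, 7, 14] = [0, 1, 7, 14] -> [0, 1, 7, 14] (max |s|=14)
Stage 3 (CLIP -6 3): clip(0,-6,3)=0, clip(1,-6,3)=1, clip(7,-6,3)=3, clip(14,-6,3)=3 -> [0, 1, 3, 3] (max |s|=3)
Stage 4 (CLIP -6 4): clip(0,-6,4)=0, clip(1,-6,4)=1, clip(3,-6,4)=3, clip(3,-6,4)=3 -> [0, 1, 3, 3] (max |s|=3)
Stage 5 (SUM): sum[0..0]=0, sum[0..1]=1, sum[0..2]=4, sum[0..3]=7 -> [0, 1, 4, 7] (max |s|=7)
Overall max amplitude: 17

Answer: 17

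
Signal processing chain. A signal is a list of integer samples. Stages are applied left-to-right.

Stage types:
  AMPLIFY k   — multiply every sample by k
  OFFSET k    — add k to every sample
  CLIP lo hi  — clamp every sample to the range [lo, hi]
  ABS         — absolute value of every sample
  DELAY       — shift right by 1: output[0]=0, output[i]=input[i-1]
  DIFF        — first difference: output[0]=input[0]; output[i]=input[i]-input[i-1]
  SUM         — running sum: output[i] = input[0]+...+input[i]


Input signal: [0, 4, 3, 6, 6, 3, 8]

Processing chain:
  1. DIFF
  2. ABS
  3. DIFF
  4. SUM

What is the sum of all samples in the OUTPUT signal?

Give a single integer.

Input: [0, 4, 3, 6, 6, 3, 8]
Stage 1 (DIFF): s[0]=0, 4-0=4, 3-4=-1, 6-3=3, 6-6=0, 3-6=-3, 8-3=5 -> [0, 4, -1, 3, 0, -3, 5]
Stage 2 (ABS): |0|=0, |4|=4, |-1|=1, |3|=3, |0|=0, |-3|=3, |5|=5 -> [0, 4, 1, 3, 0, 3, 5]
Stage 3 (DIFF): s[0]=0, 4-0=4, 1-4=-3, 3-1=2, 0-3=-3, 3-0=3, 5-3=2 -> [0, 4, -3, 2, -3, 3, 2]
Stage 4 (SUM): sum[0..0]=0, sum[0..1]=4, sum[0..2]=1, sum[0..3]=3, sum[0..4]=0, sum[0..5]=3, sum[0..6]=5 -> [0, 4, 1, 3, 0, 3, 5]
Output sum: 16

Answer: 16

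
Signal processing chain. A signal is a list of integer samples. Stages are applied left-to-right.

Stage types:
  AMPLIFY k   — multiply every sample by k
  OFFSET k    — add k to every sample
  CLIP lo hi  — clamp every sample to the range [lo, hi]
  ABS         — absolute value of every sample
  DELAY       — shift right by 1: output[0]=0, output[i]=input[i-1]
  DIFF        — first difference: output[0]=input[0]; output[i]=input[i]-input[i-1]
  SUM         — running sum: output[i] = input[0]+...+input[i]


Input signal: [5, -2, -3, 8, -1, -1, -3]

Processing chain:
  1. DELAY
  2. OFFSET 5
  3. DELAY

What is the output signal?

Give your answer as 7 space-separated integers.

Input: [5, -2, -3, 8, -1, -1, -3]
Stage 1 (DELAY): [0, 5, -2, -3, 8, -1, -1] = [0, 5, -2, -3, 8, -1, -1] -> [0, 5, -2, -3, 8, -1, -1]
Stage 2 (OFFSET 5): 0+5=5, 5+5=10, -2+5=3, -3+5=2, 8+5=13, -1+5=4, -1+5=4 -> [5, 10, 3, 2, 13, 4, 4]
Stage 3 (DELAY): [0, 5, 10, 3, 2, 13, 4] = [0, 5, 10, 3, 2, 13, 4] -> [0, 5, 10, 3, 2, 13, 4]

Answer: 0 5 10 3 2 13 4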